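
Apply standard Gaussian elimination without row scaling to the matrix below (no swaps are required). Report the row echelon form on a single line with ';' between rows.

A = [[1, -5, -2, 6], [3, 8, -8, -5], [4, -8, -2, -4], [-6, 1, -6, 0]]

REF = [1 -5 -2 6; 0 23 -2 -23; 0 0 162/23 -16; 0 0 0 -3209/81]

Forward elimination:
R2 <- R2 - (3)*R1:  [   0   23   -2  -23 ]
R3 <- R3 - (4)*R1:  [   0   12    6  -28 ]
R4 <- R4 - (-6)*R1:  [   0  -29  -18   36 ]
R3 <- R3 - (12/23)*R2:  [      0       0  162/23     -16 ]
R4 <- R4 - (-29/23)*R2:  [       0        0  -472/23        7 ]
R4 <- R4 - (-236/81)*R3:  [        0         0         0  -3209/81 ]
Row echelon form:
[ 1  -5      -2         6 ]
[ 0  23      -2       -23 ]
[ 0   0  162/23       -16 ]
[ 0   0       0  -3209/81 ]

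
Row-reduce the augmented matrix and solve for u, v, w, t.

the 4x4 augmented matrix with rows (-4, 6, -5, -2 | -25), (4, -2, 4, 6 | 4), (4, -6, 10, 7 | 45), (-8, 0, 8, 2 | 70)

(-4, -3, 5, -1)

Forward elimination on [A|b]:
R2 <- R2 - (-1)*R1:  [   0    4   -1    4  -21 ]
R3 <- R3 - (-1)*R1:  [  0   0   5   5  20 ]
R4 <- R4 - (2)*R1:  [   0  -12   18    6  120 ]
R4 <- R4 - (-3)*R2:  [  0   0  15  18  57 ]
R4 <- R4 - (3)*R3:  [  0   0   0   3  -3 ]
Row echelon form:
[ -4  6  -5  -2  |  -25 ]
[  0  4  -1   4  |  -21 ]
[  0  0   5   5  |   20 ]
[  0  0   0   3  |   -3 ]
Back-substitution:
t = (-3) / 3 = -1
w = (20 - (5)*(-1)) / 5 = 5
v = (-21 - (-1)*(5) - (4)*(-1)) / 4 = -3
u = (-25 - (6)*(-3) - (-5)*(5) - (-2)*(-1)) / -4 = -4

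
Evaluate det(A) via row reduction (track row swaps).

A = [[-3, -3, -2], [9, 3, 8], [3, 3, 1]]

det(A) = -18

Forward elimination:
R2 <- R2 - (-3)*R1:  [  0  -6   2 ]
R3 <- R3 - (-1)*R1:  [  0   0  -1 ]
Upper-triangular form:
[ -3  -3  -2 ]
[  0  -6   2 ]
[  0   0  -1 ]
det(A) = (-1)^0 * (-3) * (-6) * (-1) = -18  (0 row swaps -> sign +1)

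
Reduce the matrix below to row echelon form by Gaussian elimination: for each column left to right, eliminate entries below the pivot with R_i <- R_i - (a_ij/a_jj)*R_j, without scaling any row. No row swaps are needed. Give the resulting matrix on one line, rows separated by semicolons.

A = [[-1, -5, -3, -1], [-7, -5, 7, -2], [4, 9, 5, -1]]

REF = [-1 -5 -3 -1; 0 30 28 5; 0 0 49/15 -19/6]

Forward elimination:
R2 <- R2 - (7)*R1:  [  0  30  28   5 ]
R3 <- R3 - (-4)*R1:  [   0  -11   -7   -5 ]
R3 <- R3 - (-11/30)*R2:  [     0      0  49/15  -19/6 ]
Row echelon form:
[ -1  -5     -3     -1 ]
[  0  30     28      5 ]
[  0   0  49/15  -19/6 ]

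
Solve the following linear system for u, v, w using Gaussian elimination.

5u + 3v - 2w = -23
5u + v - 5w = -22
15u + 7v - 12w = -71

Forward elimination on [A|b]:
R2 <- R2 - (1)*R1:  [  0  -2  -3   1 ]
R3 <- R3 - (3)*R1:  [  0  -2  -6  -2 ]
R3 <- R3 - (1)*R2:  [  0   0  -3  -3 ]
Row echelon form:
[ 5   3  -2  |  -23 ]
[ 0  -2  -3  |    1 ]
[ 0   0  -3  |   -3 ]
Back-substitution:
w = (-3) / -3 = 1
v = (1 - (-3)*(1)) / -2 = -2
u = (-23 - (3)*(-2) - (-2)*(1)) / 5 = -3

(-3, -2, 1)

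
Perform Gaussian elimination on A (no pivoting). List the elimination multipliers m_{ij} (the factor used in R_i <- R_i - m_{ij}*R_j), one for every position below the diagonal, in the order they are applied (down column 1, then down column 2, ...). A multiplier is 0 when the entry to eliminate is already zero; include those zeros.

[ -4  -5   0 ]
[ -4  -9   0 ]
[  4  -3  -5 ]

Forward elimination:
R2 <- R2 - (1)*R1:  [  0  -4   0 ]
R3 <- R3 - (-1)*R1:  [  0  -8  -5 ]
R3 <- R3 - (2)*R2:  [  0   0  -5 ]
Multipliers (in order of application): m_{21} = 1, m_{31} = -1, m_{32} = 2

multipliers: 1, -1, 2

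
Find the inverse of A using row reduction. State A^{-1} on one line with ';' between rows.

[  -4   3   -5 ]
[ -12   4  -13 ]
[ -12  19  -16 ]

inverse = [61/20 -47/60 -19/60; -3/5 1/15 2/15; -3 2/3 1/3]

Gauss-Jordan on [A | I]:
R1 <- (1/-4)*R1:  [    1  -3/4   5/4  |  -1/4     0     0 ]
R2 <- R2 - (-12)*R1:  [  0  -5   2  |  -3   1   0 ]
R3 <- R3 - (-12)*R1:  [  0  10  -1  |  -3   0   1 ]
R2 <- (1/-5)*R2:  [    0     1  -2/5  |   3/5  -1/5     0 ]
R1 <- R1 - (-3/4)*R2:  [     1      0  19/20  |    1/5  -3/20      0 ]
R3 <- R3 - (10)*R2:  [  0   0   3  |  -9   2   1 ]
R3 <- (1/3)*R3:  [   0    0    1  |   -3  2/3  1/3 ]
R1 <- R1 - (19/20)*R3:  [      1       0       0  |   61/20  -47/60  -19/60 ]
R2 <- R2 - (-2/5)*R3:  [    0     1     0  |  -3/5  1/15  2/15 ]
Right block of [I | A^{-1}] is the inverse:
[ 61/20  -47/60  -19/60 ]
[  -3/5    1/15    2/15 ]
[    -3     2/3     1/3 ]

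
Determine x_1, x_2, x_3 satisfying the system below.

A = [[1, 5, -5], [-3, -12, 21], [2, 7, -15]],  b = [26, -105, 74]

(-4, 1, -5)

Forward elimination on [A|b]:
R2 <- R2 - (-3)*R1:  [   0    3    6  -27 ]
R3 <- R3 - (2)*R1:  [  0  -3  -5  22 ]
R3 <- R3 - (-1)*R2:  [  0   0   1  -5 ]
Row echelon form:
[ 1  5  -5  |   26 ]
[ 0  3   6  |  -27 ]
[ 0  0   1  |   -5 ]
Back-substitution:
x_3 = (-5) / 1 = -5
x_2 = (-27 - (6)*(-5)) / 3 = 1
x_1 = (26 - (5)*(1) - (-5)*(-5)) / 1 = -4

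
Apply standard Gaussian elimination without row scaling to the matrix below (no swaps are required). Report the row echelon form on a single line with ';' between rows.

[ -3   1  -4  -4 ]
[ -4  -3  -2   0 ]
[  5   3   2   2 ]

Forward elimination:
R2 <- R2 - (4/3)*R1:  [     0  -13/3   10/3   16/3 ]
R3 <- R3 - (-5/3)*R1:  [     0   14/3  -14/3  -14/3 ]
R3 <- R3 - (-14/13)*R2:  [      0       0  -14/13   14/13 ]
Row echelon form:
[ -3      1      -4     -4 ]
[  0  -13/3    10/3   16/3 ]
[  0      0  -14/13  14/13 ]

REF = [-3 1 -4 -4; 0 -13/3 10/3 16/3; 0 0 -14/13 14/13]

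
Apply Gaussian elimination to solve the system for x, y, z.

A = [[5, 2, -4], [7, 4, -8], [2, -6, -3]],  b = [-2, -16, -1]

(4, -1, 5)

Forward elimination on [A|b]:
R2 <- R2 - (7/5)*R1:  [     0    6/5  -12/5  -66/5 ]
R3 <- R3 - (2/5)*R1:  [     0  -34/5   -7/5   -1/5 ]
R3 <- R3 - (-17/3)*R2:  [   0    0  -15  -75 ]
Row echelon form:
[ 5    2     -4  |     -2 ]
[ 0  6/5  -12/5  |  -66/5 ]
[ 0    0    -15  |    -75 ]
Back-substitution:
z = (-75) / -15 = 5
y = (-66/5 - (-12/5)*(5)) / (6/5) = -1
x = (-2 - (2)*(-1) - (-4)*(5)) / 5 = 4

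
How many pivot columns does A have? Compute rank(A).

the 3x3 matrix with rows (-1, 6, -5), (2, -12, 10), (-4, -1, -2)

rank(A) = 2

Row reduction:
R2 <- R2 - (-2)*R1:  [ 0  0  0 ]
R3 <- R3 - (4)*R1:  [   0  -25   18 ]
R2 <-> R3   (pivot in column 2 was zero)
[ -1    6  -5 ]
[  0  -25  18 ]
[  0    0   0 ]
Row echelon form:
[ -1    6  -5 ]
[  0  -25  18 ]
[  0    0   0 ]
Nonzero rows / pivot columns: 2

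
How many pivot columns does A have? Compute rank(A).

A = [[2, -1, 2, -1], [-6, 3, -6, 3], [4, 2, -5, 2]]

rank(A) = 2

Row reduction:
R2 <- R2 - (-3)*R1:  [ 0  0  0  0 ]
R3 <- R3 - (2)*R1:  [  0   4  -9   4 ]
R2 <-> R3   (pivot in column 2 was zero)
[ 2  -1   2  -1 ]
[ 0   4  -9   4 ]
[ 0   0   0   0 ]
Row echelon form:
[ 2  -1   2  -1 ]
[ 0   4  -9   4 ]
[ 0   0   0   0 ]
Nonzero rows / pivot columns: 2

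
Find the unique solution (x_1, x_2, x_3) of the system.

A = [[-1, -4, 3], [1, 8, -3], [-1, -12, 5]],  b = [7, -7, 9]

Forward elimination on [A|b]:
R2 <- R2 - (-1)*R1:  [ 0  4  0  0 ]
R3 <- R3 - (1)*R1:  [  0  -8   2   2 ]
R3 <- R3 - (-2)*R2:  [ 0  0  2  2 ]
Row echelon form:
[ -1  -4  3  |  7 ]
[  0   4  0  |  0 ]
[  0   0  2  |  2 ]
Back-substitution:
x_3 = (2) / 2 = 1
x_2 = (0) / 4 = 0
x_1 = (7 - (-4)*(0) - (3)*(1)) / -1 = -4

(-4, 0, 1)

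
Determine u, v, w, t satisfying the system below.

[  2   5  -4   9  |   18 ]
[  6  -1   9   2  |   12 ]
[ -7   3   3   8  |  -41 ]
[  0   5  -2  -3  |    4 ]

(5, 0, -2, 0)

Forward elimination on [A|b]:
R2 <- R2 - (3)*R1:  [   0  -16   21  -25  -42 ]
R3 <- R3 - (-7/2)*R1:  [    0  41/2   -11  79/2    22 ]
R3 <- R3 - (-41/32)*R2:  [       0        0   509/32   239/32  -509/16 ]
R4 <- R4 - (-5/16)*R2:  [       0        0    73/16  -173/16    -73/8 ]
R4 <- R4 - (146/509)*R3:  [         0          0          0  -6594/509          0 ]
Row echelon form:
[ 2    5      -4          9  |       18 ]
[ 0  -16      21        -25  |      -42 ]
[ 0    0  509/32     239/32  |  -509/16 ]
[ 0    0       0  -6594/509  |        0 ]
Back-substitution:
t = (0) / (-6594/509) = 0
w = (-509/16 - (239/32)*(0)) / (509/32) = -2
v = (-42 - (21)*(-2) - (-25)*(0)) / -16 = 0
u = (18 - (5)*(0) - (-4)*(-2) - (9)*(0)) / 2 = 5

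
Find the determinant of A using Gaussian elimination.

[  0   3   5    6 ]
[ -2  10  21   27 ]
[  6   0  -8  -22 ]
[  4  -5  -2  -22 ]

Forward elimination:
R1 <-> R2   (pivot in column 1 was zero)
[ -2  10  21   27 ]
[  0   3   5    6 ]
[  6   0  -8  -22 ]
[  4  -5  -2  -22 ]
R3 <- R3 - (-3)*R1:  [  0  30  55  59 ]
R4 <- R4 - (-2)*R1:  [  0  15  40  32 ]
R3 <- R3 - (10)*R2:  [  0   0   5  -1 ]
R4 <- R4 - (5)*R2:  [  0   0  15   2 ]
R4 <- R4 - (3)*R3:  [ 0  0  0  5 ]
Upper-triangular form:
[ -2  10  21  27 ]
[  0   3   5   6 ]
[  0   0   5  -1 ]
[  0   0   0   5 ]
det(A) = (-1)^1 * (-2) * (3) * (5) * (5) = 150  (1 row swap -> sign -1)

det(A) = 150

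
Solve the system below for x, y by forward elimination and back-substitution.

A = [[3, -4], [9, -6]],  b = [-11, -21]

Forward elimination on [A|b]:
R2 <- R2 - (3)*R1:  [  0   6  12 ]
Row echelon form:
[ 3  -4  |  -11 ]
[ 0   6  |   12 ]
Back-substitution:
y = (12) / 6 = 2
x = (-11 - (-4)*(2)) / 3 = -1

(-1, 2)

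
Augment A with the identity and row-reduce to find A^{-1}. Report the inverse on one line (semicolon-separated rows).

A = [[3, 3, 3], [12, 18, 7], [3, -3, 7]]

inverse = [-49/6 5/3 11/6; 7/2 -2/3 -5/6; 5 -1 -1]

Gauss-Jordan on [A | I]:
R1 <- (1/3)*R1:  [   1    1    1  |  1/3    0    0 ]
R2 <- R2 - (12)*R1:  [  0   6  -5  |  -4   1   0 ]
R3 <- R3 - (3)*R1:  [  0  -6   4  |  -1   0   1 ]
R2 <- (1/6)*R2:  [    0     1  -5/6  |  -2/3   1/6     0 ]
R1 <- R1 - (1)*R2:  [    1     0  11/6  |     1  -1/6     0 ]
R3 <- R3 - (-6)*R2:  [  0   0  -1  |  -5   1   1 ]
R3 <- (1/-1)*R3:  [  0   0   1  |   5  -1  -1 ]
R1 <- R1 - (11/6)*R3:  [     1      0      0  |  -49/6    5/3   11/6 ]
R2 <- R2 - (-5/6)*R3:  [    0     1     0  |   7/2  -2/3  -5/6 ]
Right block of [I | A^{-1}] is the inverse:
[ -49/6   5/3  11/6 ]
[   7/2  -2/3  -5/6 ]
[     5    -1    -1 ]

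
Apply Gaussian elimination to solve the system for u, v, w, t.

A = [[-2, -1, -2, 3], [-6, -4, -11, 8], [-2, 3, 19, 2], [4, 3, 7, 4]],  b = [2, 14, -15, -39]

Forward elimination on [A|b]:
R2 <- R2 - (3)*R1:  [  0  -1  -5  -1   8 ]
R3 <- R3 - (1)*R1:  [   0    4   21   -1  -17 ]
R4 <- R4 - (-2)*R1:  [   0    1    3   10  -35 ]
R3 <- R3 - (-4)*R2:  [  0   0   1  -5  15 ]
R4 <- R4 - (-1)*R2:  [   0    0   -2    9  -27 ]
R4 <- R4 - (-2)*R3:  [  0   0   0  -1   3 ]
Row echelon form:
[ -2  -1  -2   3  |   2 ]
[  0  -1  -5  -1  |   8 ]
[  0   0   1  -5  |  15 ]
[  0   0   0  -1  |   3 ]
Back-substitution:
t = (3) / -1 = -3
w = (15 - (-5)*(-3)) / 1 = 0
v = (8 - (-5)*(0) - (-1)*(-3)) / -1 = -5
u = (2 - (-1)*(-5) - (-2)*(0) - (3)*(-3)) / -2 = -3

(-3, -5, 0, -3)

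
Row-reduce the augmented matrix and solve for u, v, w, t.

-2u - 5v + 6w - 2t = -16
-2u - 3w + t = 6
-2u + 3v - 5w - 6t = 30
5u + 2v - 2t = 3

(-1, 2, -2, -2)

Forward elimination on [A|b]:
R2 <- R2 - (1)*R1:  [  0   5  -9   3  22 ]
R3 <- R3 - (1)*R1:  [   0    8  -11   -4   46 ]
R4 <- R4 - (-5/2)*R1:  [     0  -21/2     15     -7    -37 ]
R3 <- R3 - (8/5)*R2:  [     0      0   17/5  -44/5   54/5 ]
R4 <- R4 - (-21/10)*R2:  [      0       0  -39/10   -7/10    46/5 ]
R4 <- R4 - (-39/34)*R3:  [       0        0        0  -367/34   367/17 ]
Row echelon form:
[ -2  -5     6       -2  |     -16 ]
[  0   5    -9        3  |      22 ]
[  0   0  17/5    -44/5  |    54/5 ]
[  0   0     0  -367/34  |  367/17 ]
Back-substitution:
t = (367/17) / (-367/34) = -2
w = (54/5 - (-44/5)*(-2)) / (17/5) = -2
v = (22 - (-9)*(-2) - (3)*(-2)) / 5 = 2
u = (-16 - (-5)*(2) - (6)*(-2) - (-2)*(-2)) / -2 = -1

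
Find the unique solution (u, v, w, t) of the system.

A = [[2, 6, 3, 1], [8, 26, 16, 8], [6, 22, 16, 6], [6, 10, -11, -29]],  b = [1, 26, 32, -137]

Forward elimination on [A|b]:
R2 <- R2 - (4)*R1:  [  0   2   4   4  22 ]
R3 <- R3 - (3)*R1:  [  0   4   7   3  29 ]
R4 <- R4 - (3)*R1:  [    0    -8   -20   -32  -140 ]
R3 <- R3 - (2)*R2:  [   0    0   -1   -5  -15 ]
R4 <- R4 - (-4)*R2:  [   0    0   -4  -16  -52 ]
R4 <- R4 - (4)*R3:  [ 0  0  0  4  8 ]
Row echelon form:
[ 2  6   3   1  |    1 ]
[ 0  2   4   4  |   22 ]
[ 0  0  -1  -5  |  -15 ]
[ 0  0   0   4  |    8 ]
Back-substitution:
t = (8) / 4 = 2
w = (-15 - (-5)*(2)) / -1 = 5
v = (22 - (4)*(5) - (4)*(2)) / 2 = -3
u = (1 - (6)*(-3) - (3)*(5) - (1)*(2)) / 2 = 1

(1, -3, 5, 2)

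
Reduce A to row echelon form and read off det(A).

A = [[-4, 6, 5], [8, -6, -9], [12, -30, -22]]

det(A) = 120

Forward elimination:
R2 <- R2 - (-2)*R1:  [ 0  6  1 ]
R3 <- R3 - (-3)*R1:  [   0  -12   -7 ]
R3 <- R3 - (-2)*R2:  [  0   0  -5 ]
Upper-triangular form:
[ -4  6   5 ]
[  0  6   1 ]
[  0  0  -5 ]
det(A) = (-1)^0 * (-4) * (6) * (-5) = 120  (0 row swaps -> sign +1)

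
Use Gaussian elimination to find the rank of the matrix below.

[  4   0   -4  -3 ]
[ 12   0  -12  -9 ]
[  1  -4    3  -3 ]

Row reduction:
R2 <- R2 - (3)*R1:  [ 0  0  0  0 ]
R3 <- R3 - (1/4)*R1:  [    0    -4     4  -9/4 ]
R2 <-> R3   (pivot in column 2 was zero)
[ 4   0  -4    -3 ]
[ 0  -4   4  -9/4 ]
[ 0   0   0     0 ]
Row echelon form:
[ 4   0  -4    -3 ]
[ 0  -4   4  -9/4 ]
[ 0   0   0     0 ]
Nonzero rows / pivot columns: 2

rank(A) = 2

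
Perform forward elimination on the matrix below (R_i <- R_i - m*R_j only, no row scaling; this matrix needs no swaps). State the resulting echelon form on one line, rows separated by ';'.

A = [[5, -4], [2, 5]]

REF = [5 -4; 0 33/5]

Forward elimination:
R2 <- R2 - (2/5)*R1:  [    0  33/5 ]
Row echelon form:
[ 5    -4 ]
[ 0  33/5 ]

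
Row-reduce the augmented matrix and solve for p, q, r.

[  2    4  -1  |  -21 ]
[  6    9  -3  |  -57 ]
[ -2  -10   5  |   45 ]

(-5, -2, 3)

Forward elimination on [A|b]:
R2 <- R2 - (3)*R1:  [  0  -3   0   6 ]
R3 <- R3 - (-1)*R1:  [  0  -6   4  24 ]
R3 <- R3 - (2)*R2:  [  0   0   4  12 ]
Row echelon form:
[ 2   4  -1  |  -21 ]
[ 0  -3   0  |    6 ]
[ 0   0   4  |   12 ]
Back-substitution:
r = (12) / 4 = 3
q = (6) / -3 = -2
p = (-21 - (4)*(-2) - (-1)*(3)) / 2 = -5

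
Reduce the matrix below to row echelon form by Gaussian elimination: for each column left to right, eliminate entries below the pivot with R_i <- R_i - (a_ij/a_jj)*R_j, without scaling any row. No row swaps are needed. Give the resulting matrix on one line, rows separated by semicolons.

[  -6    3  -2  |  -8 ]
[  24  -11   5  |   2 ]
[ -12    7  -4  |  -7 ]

Forward elimination:
R2 <- R2 - (-4)*R1:  [   0    1   -3  -30 ]
R3 <- R3 - (2)*R1:  [ 0  1  0  9 ]
R3 <- R3 - (1)*R2:  [  0   0   3  39 ]
Row echelon form:
[ -6  3  -2  |   -8 ]
[  0  1  -3  |  -30 ]
[  0  0   3  |   39 ]

REF = [-6 3 -2 -8; 0 1 -3 -30; 0 0 3 39]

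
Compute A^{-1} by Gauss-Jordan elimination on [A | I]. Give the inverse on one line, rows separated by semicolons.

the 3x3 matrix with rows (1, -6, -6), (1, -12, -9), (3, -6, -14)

Gauss-Jordan on [A | I]:
R2 <- R2 - (1)*R1:  [  0  -6  -3  |  -1   1   0 ]
R3 <- R3 - (3)*R1:  [  0  12   4  |  -3   0   1 ]
R2 <- (1/-6)*R2:  [    0     1   1/2  |   1/6  -1/6     0 ]
R1 <- R1 - (-6)*R2:  [  1   0  -3  |   2  -1   0 ]
R3 <- R3 - (12)*R2:  [  0   0  -2  |  -5   2   1 ]
R3 <- (1/-2)*R3:  [    0     0     1  |   5/2    -1  -1/2 ]
R1 <- R1 - (-3)*R3:  [    1     0     0  |  19/2    -4  -3/2 ]
R2 <- R2 - (1/2)*R3:  [      0       1       0  |  -13/12     1/3     1/4 ]
Right block of [I | A^{-1}] is the inverse:
[   19/2   -4  -3/2 ]
[ -13/12  1/3   1/4 ]
[    5/2   -1  -1/2 ]

inverse = [19/2 -4 -3/2; -13/12 1/3 1/4; 5/2 -1 -1/2]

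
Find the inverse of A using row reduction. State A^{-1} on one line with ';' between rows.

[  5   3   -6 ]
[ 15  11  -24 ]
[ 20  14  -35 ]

Gauss-Jordan on [A | I]:
R1 <- (1/5)*R1:  [    1   3/5  -6/5  |   1/5     0     0 ]
R2 <- R2 - (15)*R1:  [  0   2  -6  |  -3   1   0 ]
R3 <- R3 - (20)*R1:  [   0    2  -11  |   -4    0    1 ]
R2 <- (1/2)*R2:  [    0     1    -3  |  -3/2   1/2     0 ]
R1 <- R1 - (3/5)*R2:  [     1      0    3/5  |  11/10  -3/10      0 ]
R3 <- R3 - (2)*R2:  [  0   0  -5  |  -1  -1   1 ]
R3 <- (1/-5)*R3:  [    0     0     1  |   1/5   1/5  -1/5 ]
R1 <- R1 - (3/5)*R3:  [      1       0       0  |   49/50  -21/50    3/25 ]
R2 <- R2 - (-3)*R3:  [     0      1      0  |  -9/10  11/10   -3/5 ]
Right block of [I | A^{-1}] is the inverse:
[ 49/50  -21/50  3/25 ]
[ -9/10   11/10  -3/5 ]
[   1/5     1/5  -1/5 ]

inverse = [49/50 -21/50 3/25; -9/10 11/10 -3/5; 1/5 1/5 -1/5]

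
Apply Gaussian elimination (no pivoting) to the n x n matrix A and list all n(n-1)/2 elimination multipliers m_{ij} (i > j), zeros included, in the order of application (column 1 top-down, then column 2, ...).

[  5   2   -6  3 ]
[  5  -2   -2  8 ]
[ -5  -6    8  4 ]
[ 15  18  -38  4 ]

Forward elimination:
R2 <- R2 - (1)*R1:  [  0  -4   4   5 ]
R3 <- R3 - (-1)*R1:  [  0  -4   2   7 ]
R4 <- R4 - (3)*R1:  [   0   12  -20   -5 ]
R3 <- R3 - (1)*R2:  [  0   0  -2   2 ]
R4 <- R4 - (-3)*R2:  [  0   0  -8  10 ]
R4 <- R4 - (4)*R3:  [ 0  0  0  2 ]
Multipliers (in order of application): m_{21} = 1, m_{31} = -1, m_{41} = 3, m_{32} = 1, m_{42} = -3, m_{43} = 4

multipliers: 1, -1, 3, 1, -3, 4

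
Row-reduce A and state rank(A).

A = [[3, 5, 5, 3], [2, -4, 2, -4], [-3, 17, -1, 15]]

Row reduction:
R2 <- R2 - (2/3)*R1:  [     0  -22/3   -4/3     -6 ]
R3 <- R3 - (-1)*R1:  [  0  22   4  18 ]
R3 <- R3 - (-3)*R2:  [ 0  0  0  0 ]
Row echelon form:
[ 3      5     5   3 ]
[ 0  -22/3  -4/3  -6 ]
[ 0      0     0   0 ]
Nonzero rows / pivot columns: 2

rank(A) = 2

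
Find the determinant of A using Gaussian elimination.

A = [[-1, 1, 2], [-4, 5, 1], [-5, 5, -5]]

det(A) = 15

Forward elimination:
R2 <- R2 - (4)*R1:  [  0   1  -7 ]
R3 <- R3 - (5)*R1:  [   0    0  -15 ]
Upper-triangular form:
[ -1  1    2 ]
[  0  1   -7 ]
[  0  0  -15 ]
det(A) = (-1)^0 * (-1) * (1) * (-15) = 15  (0 row swaps -> sign +1)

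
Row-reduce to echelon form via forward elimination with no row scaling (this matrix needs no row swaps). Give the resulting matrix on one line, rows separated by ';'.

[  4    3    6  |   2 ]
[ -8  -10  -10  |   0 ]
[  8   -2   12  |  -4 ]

REF = [4 3 6 2; 0 -4 2 4; 0 0 -4 -16]

Forward elimination:
R2 <- R2 - (-2)*R1:  [  0  -4   2   4 ]
R3 <- R3 - (2)*R1:  [  0  -8   0  -8 ]
R3 <- R3 - (2)*R2:  [   0    0   -4  -16 ]
Row echelon form:
[ 4   3   6  |    2 ]
[ 0  -4   2  |    4 ]
[ 0   0  -4  |  -16 ]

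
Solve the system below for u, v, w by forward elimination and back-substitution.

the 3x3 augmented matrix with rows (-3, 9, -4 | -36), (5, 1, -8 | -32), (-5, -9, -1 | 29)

(-1, -3, 3)

Forward elimination on [A|b]:
R2 <- R2 - (-5/3)*R1:  [     0     16  -44/3    -92 ]
R3 <- R3 - (5/3)*R1:  [    0   -24  17/3    89 ]
R3 <- R3 - (-3/2)*R2:  [     0      0  -49/3    -49 ]
Row echelon form:
[ -3   9     -4  |  -36 ]
[  0  16  -44/3  |  -92 ]
[  0   0  -49/3  |  -49 ]
Back-substitution:
w = (-49) / (-49/3) = 3
v = (-92 - (-44/3)*(3)) / 16 = -3
u = (-36 - (9)*(-3) - (-4)*(3)) / -3 = -1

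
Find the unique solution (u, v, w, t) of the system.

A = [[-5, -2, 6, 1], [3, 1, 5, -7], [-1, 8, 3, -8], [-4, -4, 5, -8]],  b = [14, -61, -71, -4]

Forward elimination on [A|b]:
R2 <- R2 - (-3/5)*R1:  [      0    -1/5    43/5   -32/5  -263/5 ]
R3 <- R3 - (1/5)*R1:  [      0    42/5     9/5   -41/5  -369/5 ]
R4 <- R4 - (4/5)*R1:  [     0  -12/5    1/5  -44/5  -76/5 ]
R3 <- R3 - (-42)*R2:  [     0      0    363   -277  -2283 ]
R4 <- R4 - (12)*R2:  [    0     0  -103    68   616 ]
R4 <- R4 - (-103/363)*R3:  [         0          0          0  -3847/363  -3847/121 ]
Row echelon form:
[ -5    -2     6          1  |         14 ]
[  0  -1/5  43/5      -32/5  |     -263/5 ]
[  0     0   363       -277  |      -2283 ]
[  0     0     0  -3847/363  |  -3847/121 ]
Back-substitution:
t = (-3847/121) / (-3847/363) = 3
w = (-2283 - (-277)*(3)) / 363 = -4
v = (-263/5 - (43/5)*(-4) - (-32/5)*(3)) / (-1/5) = -5
u = (14 - (-2)*(-5) - (6)*(-4) - (1)*(3)) / -5 = -5

(-5, -5, -4, 3)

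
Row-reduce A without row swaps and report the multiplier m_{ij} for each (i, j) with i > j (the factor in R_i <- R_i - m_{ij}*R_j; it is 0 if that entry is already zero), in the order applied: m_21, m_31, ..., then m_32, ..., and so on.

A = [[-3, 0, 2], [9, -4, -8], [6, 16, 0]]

Forward elimination:
R2 <- R2 - (-3)*R1:  [  0  -4  -2 ]
R3 <- R3 - (-2)*R1:  [  0  16   4 ]
R3 <- R3 - (-4)*R2:  [  0   0  -4 ]
Multipliers (in order of application): m_{21} = -3, m_{31} = -2, m_{32} = -4

multipliers: -3, -2, -4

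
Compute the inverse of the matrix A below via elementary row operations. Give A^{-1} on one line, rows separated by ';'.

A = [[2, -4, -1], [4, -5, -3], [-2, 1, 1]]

Gauss-Jordan on [A | I]:
R1 <- (1/2)*R1:  [    1    -2  -1/2  |   1/2     0     0 ]
R2 <- R2 - (4)*R1:  [  0   3  -1  |  -2   1   0 ]
R3 <- R3 - (-2)*R1:  [  0  -3   0  |   1   0   1 ]
R2 <- (1/3)*R2:  [    0     1  -1/3  |  -2/3   1/3     0 ]
R1 <- R1 - (-2)*R2:  [    1     0  -7/6  |  -5/6   2/3     0 ]
R3 <- R3 - (-3)*R2:  [  0   0  -1  |  -1   1   1 ]
R3 <- (1/-1)*R3:  [  0   0   1  |   1  -1  -1 ]
R1 <- R1 - (-7/6)*R3:  [    1     0     0  |   1/3  -1/2  -7/6 ]
R2 <- R2 - (-1/3)*R3:  [    0     1     0  |  -1/3     0  -1/3 ]
Right block of [I | A^{-1}] is the inverse:
[  1/3  -1/2  -7/6 ]
[ -1/3     0  -1/3 ]
[    1    -1    -1 ]

inverse = [1/3 -1/2 -7/6; -1/3 0 -1/3; 1 -1 -1]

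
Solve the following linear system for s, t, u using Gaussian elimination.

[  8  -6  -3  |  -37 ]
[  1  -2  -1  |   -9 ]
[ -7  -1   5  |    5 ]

(-2, 4, -1)

Forward elimination on [A|b]:
R2 <- R2 - (1/8)*R1:  [     0   -5/4   -5/8  -35/8 ]
R3 <- R3 - (-7/8)*R1:  [      0   -25/4    19/8  -219/8 ]
R3 <- R3 - (5)*R2:  [     0      0   11/2  -11/2 ]
Row echelon form:
[ 8    -6    -3  |    -37 ]
[ 0  -5/4  -5/8  |  -35/8 ]
[ 0     0  11/2  |  -11/2 ]
Back-substitution:
u = (-11/2) / (11/2) = -1
t = (-35/8 - (-5/8)*(-1)) / (-5/4) = 4
s = (-37 - (-6)*(4) - (-3)*(-1)) / 8 = -2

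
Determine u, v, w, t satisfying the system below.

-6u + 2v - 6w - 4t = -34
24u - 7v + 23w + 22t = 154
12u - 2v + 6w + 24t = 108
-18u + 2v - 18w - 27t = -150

(-1, -3, 3, 4)

Forward elimination on [A|b]:
R2 <- R2 - (-4)*R1:  [  0   1  -1   6  18 ]
R3 <- R3 - (-2)*R1:  [  0   2  -6  16  40 ]
R4 <- R4 - (3)*R1:  [   0   -4    0  -15  -48 ]
R3 <- R3 - (2)*R2:  [  0   0  -4   4   4 ]
R4 <- R4 - (-4)*R2:  [  0   0  -4   9  24 ]
R4 <- R4 - (1)*R3:  [  0   0   0   5  20 ]
Row echelon form:
[ -6  2  -6  -4  |  -34 ]
[  0  1  -1   6  |   18 ]
[  0  0  -4   4  |    4 ]
[  0  0   0   5  |   20 ]
Back-substitution:
t = (20) / 5 = 4
w = (4 - (4)*(4)) / -4 = 3
v = (18 - (-1)*(3) - (6)*(4)) / 1 = -3
u = (-34 - (2)*(-3) - (-6)*(3) - (-4)*(4)) / -6 = -1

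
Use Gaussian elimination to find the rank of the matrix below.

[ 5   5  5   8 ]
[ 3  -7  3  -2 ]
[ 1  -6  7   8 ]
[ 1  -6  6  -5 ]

Row reduction:
R2 <- R2 - (3/5)*R1:  [     0    -10      0  -34/5 ]
R3 <- R3 - (1/5)*R1:  [    0    -7     6  32/5 ]
R4 <- R4 - (1/5)*R1:  [     0     -7      5  -33/5 ]
R3 <- R3 - (7/10)*R2:  [      0       0       6  279/25 ]
R4 <- R4 - (7/10)*R2:  [      0       0       5  -46/25 ]
R4 <- R4 - (5/6)*R3:  [       0        0        0  -557/50 ]
Row echelon form:
[ 5    5  5        8 ]
[ 0  -10  0    -34/5 ]
[ 0    0  6   279/25 ]
[ 0    0  0  -557/50 ]
Nonzero rows / pivot columns: 4

rank(A) = 4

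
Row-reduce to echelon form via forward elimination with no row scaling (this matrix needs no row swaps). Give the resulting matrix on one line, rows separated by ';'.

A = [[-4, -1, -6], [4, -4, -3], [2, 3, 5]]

REF = [-4 -1 -6; 0 -5 -9; 0 0 -5/2]

Forward elimination:
R2 <- R2 - (-1)*R1:  [  0  -5  -9 ]
R3 <- R3 - (-1/2)*R1:  [   0  5/2    2 ]
R3 <- R3 - (-1/2)*R2:  [    0     0  -5/2 ]
Row echelon form:
[ -4  -1    -6 ]
[  0  -5    -9 ]
[  0   0  -5/2 ]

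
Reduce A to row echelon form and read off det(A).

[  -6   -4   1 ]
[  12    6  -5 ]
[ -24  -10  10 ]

Forward elimination:
R2 <- R2 - (-2)*R1:  [  0  -2  -3 ]
R3 <- R3 - (4)*R1:  [ 0  6  6 ]
R3 <- R3 - (-3)*R2:  [  0   0  -3 ]
Upper-triangular form:
[ -6  -4   1 ]
[  0  -2  -3 ]
[  0   0  -3 ]
det(A) = (-1)^0 * (-6) * (-2) * (-3) = -36  (0 row swaps -> sign +1)

det(A) = -36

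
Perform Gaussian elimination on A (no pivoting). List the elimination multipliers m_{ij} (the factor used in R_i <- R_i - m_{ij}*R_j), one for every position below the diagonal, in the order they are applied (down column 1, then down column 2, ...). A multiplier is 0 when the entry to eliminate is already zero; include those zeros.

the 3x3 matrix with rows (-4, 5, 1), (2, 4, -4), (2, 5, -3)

Forward elimination:
R2 <- R2 - (-1/2)*R1:  [    0  13/2  -7/2 ]
R3 <- R3 - (-1/2)*R1:  [    0  15/2  -5/2 ]
R3 <- R3 - (15/13)*R2:  [     0      0  20/13 ]
Multipliers (in order of application): m_{21} = -1/2, m_{31} = -1/2, m_{32} = 15/13

multipliers: -1/2, -1/2, 15/13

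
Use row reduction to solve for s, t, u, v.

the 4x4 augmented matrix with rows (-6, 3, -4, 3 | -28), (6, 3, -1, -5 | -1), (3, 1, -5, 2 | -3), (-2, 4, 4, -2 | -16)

(2, -4, 1, 0)

Forward elimination on [A|b]:
R2 <- R2 - (-1)*R1:  [   0    6   -5   -2  -29 ]
R3 <- R3 - (-1/2)*R1:  [   0  5/2   -7  7/2  -17 ]
R4 <- R4 - (1/3)*R1:  [     0      3   16/3     -3  -20/3 ]
R3 <- R3 - (5/12)*R2:  [      0       0  -59/12    13/3  -59/12 ]
R4 <- R4 - (1/2)*R2:  [    0     0  47/6    -2  47/6 ]
R4 <- R4 - (-94/59)*R3:  [       0        0        0  868/177        0 ]
Row echelon form:
[ -6  3      -4        3  |     -28 ]
[  0  6      -5       -2  |     -29 ]
[  0  0  -59/12     13/3  |  -59/12 ]
[  0  0       0  868/177  |       0 ]
Back-substitution:
v = (0) / (868/177) = 0
u = (-59/12 - (13/3)*(0)) / (-59/12) = 1
t = (-29 - (-5)*(1) - (-2)*(0)) / 6 = -4
s = (-28 - (3)*(-4) - (-4)*(1) - (3)*(0)) / -6 = 2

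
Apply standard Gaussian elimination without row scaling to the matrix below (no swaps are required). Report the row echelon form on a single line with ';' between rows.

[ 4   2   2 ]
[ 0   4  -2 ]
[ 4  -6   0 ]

Forward elimination:
R3 <- R3 - (1)*R1:  [  0  -8  -2 ]
R3 <- R3 - (-2)*R2:  [  0   0  -6 ]
Row echelon form:
[ 4  2   2 ]
[ 0  4  -2 ]
[ 0  0  -6 ]

REF = [4 2 2; 0 4 -2; 0 0 -6]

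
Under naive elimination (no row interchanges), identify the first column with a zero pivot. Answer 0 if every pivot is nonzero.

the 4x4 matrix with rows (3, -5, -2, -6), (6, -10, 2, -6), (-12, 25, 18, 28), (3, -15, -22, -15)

first zero-pivot column = 2

Naive forward elimination:
R2 <- R2 - (2)*R1:  [ 0  0  6  6 ]
R3 <- R3 - (-4)*R1:  [  0   5  10   4 ]
R4 <- R4 - (1)*R1:  [   0  -10  -20   -9 ]
Matrix at this point:
[ 3   -5   -2  -6 ]
[ 0    0    6   6 ]
[ 0    5   10   4 ]
[ 0  -10  -20  -9 ]
Pivot entry (2,2) is zero but row 3 has 5 in column 2 -> naive elimination stops; a row interchange (e.g. R2 <-> R3) would be required here.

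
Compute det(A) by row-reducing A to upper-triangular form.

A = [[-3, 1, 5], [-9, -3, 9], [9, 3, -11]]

det(A) = -36

Forward elimination:
R2 <- R2 - (3)*R1:  [  0  -6  -6 ]
R3 <- R3 - (-3)*R1:  [ 0  6  4 ]
R3 <- R3 - (-1)*R2:  [  0   0  -2 ]
Upper-triangular form:
[ -3   1   5 ]
[  0  -6  -6 ]
[  0   0  -2 ]
det(A) = (-1)^0 * (-3) * (-6) * (-2) = -36  (0 row swaps -> sign +1)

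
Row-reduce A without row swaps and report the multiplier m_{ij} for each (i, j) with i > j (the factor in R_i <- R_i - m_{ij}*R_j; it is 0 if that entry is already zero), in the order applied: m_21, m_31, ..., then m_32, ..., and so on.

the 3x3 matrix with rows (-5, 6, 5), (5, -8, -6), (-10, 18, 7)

multipliers: -1, 2, -3

Forward elimination:
R2 <- R2 - (-1)*R1:  [  0  -2  -1 ]
R3 <- R3 - (2)*R1:  [  0   6  -3 ]
R3 <- R3 - (-3)*R2:  [  0   0  -6 ]
Multipliers (in order of application): m_{21} = -1, m_{31} = 2, m_{32} = -3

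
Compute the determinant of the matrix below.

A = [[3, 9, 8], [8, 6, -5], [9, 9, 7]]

Forward elimination:
R2 <- R2 - (8/3)*R1:  [     0    -18  -79/3 ]
R3 <- R3 - (3)*R1:  [   0  -18  -17 ]
R3 <- R3 - (1)*R2:  [    0     0  28/3 ]
Upper-triangular form:
[ 3    9      8 ]
[ 0  -18  -79/3 ]
[ 0    0   28/3 ]
det(A) = (-1)^0 * (3) * (-18) * (28/3) = -504  (0 row swaps -> sign +1)

det(A) = -504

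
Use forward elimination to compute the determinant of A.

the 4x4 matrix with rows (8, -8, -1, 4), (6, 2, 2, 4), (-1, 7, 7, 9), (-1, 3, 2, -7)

Forward elimination:
R2 <- R2 - (3/4)*R1:  [    0     8  11/4     1 ]
R3 <- R3 - (-1/8)*R1:  [    0     6  55/8  19/2 ]
R4 <- R4 - (-1/8)*R1:  [     0      2   15/8  -13/2 ]
R3 <- R3 - (3/4)*R2:  [     0      0  77/16   35/4 ]
R4 <- R4 - (1/4)*R2:  [     0      0  19/16  -27/4 ]
R4 <- R4 - (19/77)*R3:  [      0       0       0  -98/11 ]
Upper-triangular form:
[ 8  -8     -1       4 ]
[ 0   8   11/4       1 ]
[ 0   0  77/16    35/4 ]
[ 0   0      0  -98/11 ]
det(A) = (-1)^0 * (8) * (8) * (77/16) * (-98/11) = -2744  (0 row swaps -> sign +1)

det(A) = -2744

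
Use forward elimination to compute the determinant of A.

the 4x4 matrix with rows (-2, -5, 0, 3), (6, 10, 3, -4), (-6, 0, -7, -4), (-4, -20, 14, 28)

det(A) = 80

Forward elimination:
R2 <- R2 - (-3)*R1:  [  0  -5   3   5 ]
R3 <- R3 - (3)*R1:  [   0   15   -7  -13 ]
R4 <- R4 - (2)*R1:  [   0  -10   14   22 ]
R3 <- R3 - (-3)*R2:  [ 0  0  2  2 ]
R4 <- R4 - (2)*R2:  [  0   0   8  12 ]
R4 <- R4 - (4)*R3:  [ 0  0  0  4 ]
Upper-triangular form:
[ -2  -5  0  3 ]
[  0  -5  3  5 ]
[  0   0  2  2 ]
[  0   0  0  4 ]
det(A) = (-1)^0 * (-2) * (-5) * (2) * (4) = 80  (0 row swaps -> sign +1)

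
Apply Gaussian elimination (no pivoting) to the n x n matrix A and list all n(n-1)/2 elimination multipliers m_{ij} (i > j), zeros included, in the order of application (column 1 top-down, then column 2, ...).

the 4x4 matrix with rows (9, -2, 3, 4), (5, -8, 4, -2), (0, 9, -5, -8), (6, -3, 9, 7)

Forward elimination:
R2 <- R2 - (5/9)*R1:  [     0  -62/9    7/3  -38/9 ]
R3: entry in column 1 is already 0 -> m_{31} = 0 (no row operation needed)
R4 <- R4 - (2/3)*R1:  [    0  -5/3     7  13/3 ]
R3 <- R3 - (-81/62)*R2:  [       0        0  -121/62  -419/31 ]
R4 <- R4 - (15/62)*R2:  [      0       0  399/62  166/31 ]
R4 <- R4 - (-399/121)*R3:  [         0          0          0  -4745/121 ]
Multipliers (in order of application): m_{21} = 5/9, m_{31} = 0, m_{41} = 2/3, m_{32} = -81/62, m_{42} = 15/62, m_{43} = -399/121

multipliers: 5/9, 0, 2/3, -81/62, 15/62, -399/121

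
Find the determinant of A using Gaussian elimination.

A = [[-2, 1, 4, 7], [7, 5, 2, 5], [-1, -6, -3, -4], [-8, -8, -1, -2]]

Forward elimination:
R2 <- R2 - (-7/2)*R1:  [    0  17/2    16  59/2 ]
R3 <- R3 - (1/2)*R1:  [     0  -13/2     -5  -15/2 ]
R4 <- R4 - (4)*R1:  [   0  -12  -17  -30 ]
R3 <- R3 - (-13/17)*R2:  [      0       0  123/17  256/17 ]
R4 <- R4 - (-24/17)*R2:  [      0       0   95/17  198/17 ]
R4 <- R4 - (95/123)*R3:  [     0      0      0  2/123 ]
Upper-triangular form:
[ -2     1       4       7 ]
[  0  17/2      16    59/2 ]
[  0     0  123/17  256/17 ]
[  0     0       0   2/123 ]
det(A) = (-1)^0 * (-2) * (17/2) * (123/17) * (2/123) = -2  (0 row swaps -> sign +1)

det(A) = -2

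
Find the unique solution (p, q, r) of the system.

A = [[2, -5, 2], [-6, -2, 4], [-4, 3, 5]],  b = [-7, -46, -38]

Forward elimination on [A|b]:
R2 <- R2 - (-3)*R1:  [   0  -17   10  -67 ]
R3 <- R3 - (-2)*R1:  [   0   -7    9  -52 ]
R3 <- R3 - (7/17)*R2:  [       0        0    83/17  -415/17 ]
Row echelon form:
[ 2   -5      2  |       -7 ]
[ 0  -17     10  |      -67 ]
[ 0    0  83/17  |  -415/17 ]
Back-substitution:
r = (-415/17) / (83/17) = -5
q = (-67 - (10)*(-5)) / -17 = 1
p = (-7 - (-5)*(1) - (2)*(-5)) / 2 = 4

(4, 1, -5)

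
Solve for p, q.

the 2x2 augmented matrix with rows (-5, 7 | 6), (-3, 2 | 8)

(-4, -2)

Forward elimination on [A|b]:
R2 <- R2 - (3/5)*R1:  [     0  -11/5   22/5 ]
Row echelon form:
[ -5      7  |     6 ]
[  0  -11/5  |  22/5 ]
Back-substitution:
q = (22/5) / (-11/5) = -2
p = (6 - (7)*(-2)) / -5 = -4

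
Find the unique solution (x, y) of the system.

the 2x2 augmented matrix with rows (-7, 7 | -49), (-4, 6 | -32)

Forward elimination on [A|b]:
R2 <- R2 - (4/7)*R1:  [  0   2  -4 ]
Row echelon form:
[ -7  7  |  -49 ]
[  0  2  |   -4 ]
Back-substitution:
y = (-4) / 2 = -2
x = (-49 - (7)*(-2)) / -7 = 5

(5, -2)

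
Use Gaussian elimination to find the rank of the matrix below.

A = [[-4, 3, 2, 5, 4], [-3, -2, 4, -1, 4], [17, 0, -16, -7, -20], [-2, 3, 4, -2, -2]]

Row reduction:
R2 <- R2 - (3/4)*R1:  [     0  -17/4    5/2  -19/4      1 ]
R3 <- R3 - (-17/4)*R1:  [     0   51/4  -15/2   57/4     -3 ]
R4 <- R4 - (1/2)*R1:  [    0   3/2     3  -9/2    -4 ]
R3 <- R3 - (-3)*R2:  [ 0  0  0  0  0 ]
R4 <- R4 - (-6/17)*R2:  [       0        0    66/17  -105/17   -62/17 ]
R3 <-> R4   (pivot in column 3 was zero)
[ -4      3      2        5       4 ]
[  0  -17/4    5/2    -19/4       1 ]
[  0      0  66/17  -105/17  -62/17 ]
[  0      0      0        0       0 ]
Row echelon form:
[ -4      3      2        5       4 ]
[  0  -17/4    5/2    -19/4       1 ]
[  0      0  66/17  -105/17  -62/17 ]
[  0      0      0        0       0 ]
Nonzero rows / pivot columns: 3

rank(A) = 3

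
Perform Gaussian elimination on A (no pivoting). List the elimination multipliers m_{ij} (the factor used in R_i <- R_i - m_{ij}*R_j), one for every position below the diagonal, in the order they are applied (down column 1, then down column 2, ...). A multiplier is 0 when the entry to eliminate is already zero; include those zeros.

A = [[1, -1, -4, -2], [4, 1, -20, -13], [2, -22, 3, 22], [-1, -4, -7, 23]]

Forward elimination:
R2 <- R2 - (4)*R1:  [  0   5  -4  -5 ]
R3 <- R3 - (2)*R1:  [   0  -20   11   26 ]
R4 <- R4 - (-1)*R1:  [   0   -5  -11   21 ]
R3 <- R3 - (-4)*R2:  [  0   0  -5   6 ]
R4 <- R4 - (-1)*R2:  [   0    0  -15   16 ]
R4 <- R4 - (3)*R3:  [  0   0   0  -2 ]
Multipliers (in order of application): m_{21} = 4, m_{31} = 2, m_{41} = -1, m_{32} = -4, m_{42} = -1, m_{43} = 3

multipliers: 4, 2, -1, -4, -1, 3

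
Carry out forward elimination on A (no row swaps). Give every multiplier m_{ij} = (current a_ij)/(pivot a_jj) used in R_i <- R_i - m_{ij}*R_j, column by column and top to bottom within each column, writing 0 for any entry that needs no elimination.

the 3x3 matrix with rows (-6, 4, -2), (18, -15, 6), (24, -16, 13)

multipliers: -3, -4, 0

Forward elimination:
R2 <- R2 - (-3)*R1:  [  0  -3   0 ]
R3 <- R3 - (-4)*R1:  [ 0  0  5 ]
R3: entry in column 2 is already 0 -> m_{32} = 0 (no row operation needed)
Multipliers (in order of application): m_{21} = -3, m_{31} = -4, m_{32} = 0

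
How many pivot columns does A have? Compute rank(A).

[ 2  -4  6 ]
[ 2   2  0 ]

rank(A) = 2

Row reduction:
R2 <- R2 - (1)*R1:  [  0   6  -6 ]
Row echelon form:
[ 2  -4   6 ]
[ 0   6  -6 ]
Nonzero rows / pivot columns: 2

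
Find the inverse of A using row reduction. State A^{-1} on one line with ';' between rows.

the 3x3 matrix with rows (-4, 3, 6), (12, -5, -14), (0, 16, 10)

inverse = [29/16 11/16 -1/8; -5/4 -5/12 1/6; 2 2/3 -1/6]

Gauss-Jordan on [A | I]:
R1 <- (1/-4)*R1:  [    1  -3/4  -3/2  |  -1/4     0     0 ]
R2 <- R2 - (12)*R1:  [ 0  4  4  |  3  1  0 ]
R2 <- (1/4)*R2:  [   0    1    1  |  3/4  1/4    0 ]
R1 <- R1 - (-3/4)*R2:  [    1     0  -3/4  |  5/16  3/16     0 ]
R3 <- R3 - (16)*R2:  [   0    0   -6  |  -12   -4    1 ]
R3 <- (1/-6)*R3:  [    0     0     1  |     2   2/3  -1/6 ]
R1 <- R1 - (-3/4)*R3:  [     1      0      0  |  29/16  11/16   -1/8 ]
R2 <- R2 - (1)*R3:  [     0      1      0  |   -5/4  -5/12    1/6 ]
Right block of [I | A^{-1}] is the inverse:
[ 29/16  11/16  -1/8 ]
[  -5/4  -5/12   1/6 ]
[     2    2/3  -1/6 ]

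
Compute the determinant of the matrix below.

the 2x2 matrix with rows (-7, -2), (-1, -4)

det(A) = 26

Forward elimination:
R2 <- R2 - (1/7)*R1:  [     0  -26/7 ]
Upper-triangular form:
[ -7     -2 ]
[  0  -26/7 ]
det(A) = (-1)^0 * (-7) * (-26/7) = 26  (0 row swaps -> sign +1)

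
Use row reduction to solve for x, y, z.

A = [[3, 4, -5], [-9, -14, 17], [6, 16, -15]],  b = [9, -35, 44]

(-3, 2, -2)

Forward elimination on [A|b]:
R2 <- R2 - (-3)*R1:  [  0  -2   2  -8 ]
R3 <- R3 - (2)*R1:  [  0   8  -5  26 ]
R3 <- R3 - (-4)*R2:  [  0   0   3  -6 ]
Row echelon form:
[ 3   4  -5  |   9 ]
[ 0  -2   2  |  -8 ]
[ 0   0   3  |  -6 ]
Back-substitution:
z = (-6) / 3 = -2
y = (-8 - (2)*(-2)) / -2 = 2
x = (9 - (4)*(2) - (-5)*(-2)) / 3 = -3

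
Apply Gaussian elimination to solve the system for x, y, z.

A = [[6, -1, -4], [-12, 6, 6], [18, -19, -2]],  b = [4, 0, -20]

Forward elimination on [A|b]:
R2 <- R2 - (-2)*R1:  [  0   4  -2   8 ]
R3 <- R3 - (3)*R1:  [   0  -16   10  -32 ]
R3 <- R3 - (-4)*R2:  [ 0  0  2  0 ]
Row echelon form:
[ 6  -1  -4  |  4 ]
[ 0   4  -2  |  8 ]
[ 0   0   2  |  0 ]
Back-substitution:
z = (0) / 2 = 0
y = (8 - (-2)*(0)) / 4 = 2
x = (4 - (-1)*(2) - (-4)*(0)) / 6 = 1

(1, 2, 0)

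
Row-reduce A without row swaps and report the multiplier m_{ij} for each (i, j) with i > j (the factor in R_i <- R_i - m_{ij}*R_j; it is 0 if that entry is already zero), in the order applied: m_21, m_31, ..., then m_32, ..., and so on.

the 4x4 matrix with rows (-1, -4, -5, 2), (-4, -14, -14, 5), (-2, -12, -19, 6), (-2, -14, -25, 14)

multipliers: 4, 2, 2, -2, -3, 1

Forward elimination:
R2 <- R2 - (4)*R1:  [  0   2   6  -3 ]
R3 <- R3 - (2)*R1:  [  0  -4  -9   2 ]
R4 <- R4 - (2)*R1:  [   0   -6  -15   10 ]
R3 <- R3 - (-2)*R2:  [  0   0   3  -4 ]
R4 <- R4 - (-3)*R2:  [ 0  0  3  1 ]
R4 <- R4 - (1)*R3:  [ 0  0  0  5 ]
Multipliers (in order of application): m_{21} = 4, m_{31} = 2, m_{41} = 2, m_{32} = -2, m_{42} = -3, m_{43} = 1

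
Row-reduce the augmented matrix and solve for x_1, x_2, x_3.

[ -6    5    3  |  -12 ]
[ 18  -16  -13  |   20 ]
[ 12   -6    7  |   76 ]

(4, 0, 4)

Forward elimination on [A|b]:
R2 <- R2 - (-3)*R1:  [   0   -1   -4  -16 ]
R3 <- R3 - (-2)*R1:  [  0   4  13  52 ]
R3 <- R3 - (-4)*R2:  [   0    0   -3  -12 ]
Row echelon form:
[ -6   5   3  |  -12 ]
[  0  -1  -4  |  -16 ]
[  0   0  -3  |  -12 ]
Back-substitution:
x_3 = (-12) / -3 = 4
x_2 = (-16 - (-4)*(4)) / -1 = 0
x_1 = (-12 - (5)*(0) - (3)*(4)) / -6 = 4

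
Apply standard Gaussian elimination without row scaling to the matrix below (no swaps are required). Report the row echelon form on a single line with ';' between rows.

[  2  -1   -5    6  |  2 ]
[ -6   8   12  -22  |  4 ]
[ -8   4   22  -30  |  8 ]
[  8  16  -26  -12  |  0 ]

Forward elimination:
R2 <- R2 - (-3)*R1:  [  0   5  -3  -4  10 ]
R3 <- R3 - (-4)*R1:  [  0   0   2  -6  16 ]
R4 <- R4 - (4)*R1:  [   0   20   -6  -36   -8 ]
R4 <- R4 - (4)*R2:  [   0    0    6  -20  -48 ]
R4 <- R4 - (3)*R3:  [   0    0    0   -2  -96 ]
Row echelon form:
[ 2  -1  -5   6  |    2 ]
[ 0   5  -3  -4  |   10 ]
[ 0   0   2  -6  |   16 ]
[ 0   0   0  -2  |  -96 ]

REF = [2 -1 -5 6 2; 0 5 -3 -4 10; 0 0 2 -6 16; 0 0 0 -2 -96]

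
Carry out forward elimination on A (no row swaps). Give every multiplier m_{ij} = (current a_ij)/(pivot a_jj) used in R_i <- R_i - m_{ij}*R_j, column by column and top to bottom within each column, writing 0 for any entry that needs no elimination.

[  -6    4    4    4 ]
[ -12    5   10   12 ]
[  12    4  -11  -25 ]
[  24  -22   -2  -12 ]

multipliers: 2, -2, -4, -4, 2, 2

Forward elimination:
R2 <- R2 - (2)*R1:  [  0  -3   2   4 ]
R3 <- R3 - (-2)*R1:  [   0   12   -3  -17 ]
R4 <- R4 - (-4)*R1:  [  0  -6  14   4 ]
R3 <- R3 - (-4)*R2:  [  0   0   5  -1 ]
R4 <- R4 - (2)*R2:  [  0   0  10  -4 ]
R4 <- R4 - (2)*R3:  [  0   0   0  -2 ]
Multipliers (in order of application): m_{21} = 2, m_{31} = -2, m_{41} = -4, m_{32} = -4, m_{42} = 2, m_{43} = 2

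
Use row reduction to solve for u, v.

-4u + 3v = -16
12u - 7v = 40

Forward elimination on [A|b]:
R2 <- R2 - (-3)*R1:  [  0   2  -8 ]
Row echelon form:
[ -4  3  |  -16 ]
[  0  2  |   -8 ]
Back-substitution:
v = (-8) / 2 = -4
u = (-16 - (3)*(-4)) / -4 = 1

(1, -4)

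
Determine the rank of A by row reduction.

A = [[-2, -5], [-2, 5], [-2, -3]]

rank(A) = 2

Row reduction:
R2 <- R2 - (1)*R1:  [  0  10 ]
R3 <- R3 - (1)*R1:  [ 0  2 ]
R3 <- R3 - (1/5)*R2:  [ 0  0 ]
Row echelon form:
[ -2  -5 ]
[  0  10 ]
[  0   0 ]
Nonzero rows / pivot columns: 2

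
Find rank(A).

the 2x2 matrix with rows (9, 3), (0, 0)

Row reduction:
Row echelon form:
[ 9  3 ]
[ 0  0 ]
Nonzero rows / pivot columns: 1

rank(A) = 1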